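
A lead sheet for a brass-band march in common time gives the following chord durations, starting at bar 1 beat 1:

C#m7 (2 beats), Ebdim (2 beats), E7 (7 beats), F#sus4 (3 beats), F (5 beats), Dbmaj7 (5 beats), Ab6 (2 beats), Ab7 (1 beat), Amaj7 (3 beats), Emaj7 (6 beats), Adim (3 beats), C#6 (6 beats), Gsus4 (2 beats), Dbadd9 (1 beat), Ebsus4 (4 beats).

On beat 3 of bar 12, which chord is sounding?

Gsus4

Beat 3 of bar 12 is beat (12−1)×4 + 3 = 47 overall.
Running totals: C#m7 ends at 2, Ebdim ends at 4, E7 ends at 11, F#sus4 ends at 14, F ends at 19, Dbmaj7 ends at 24, Ab6 ends at 26, Ab7 ends at 27, Amaj7 ends at 30, Emaj7 ends at 36, Adim ends at 39, C#6 ends at 45, Gsus4 ends at 47.
Beat 47 falls within Gsus4.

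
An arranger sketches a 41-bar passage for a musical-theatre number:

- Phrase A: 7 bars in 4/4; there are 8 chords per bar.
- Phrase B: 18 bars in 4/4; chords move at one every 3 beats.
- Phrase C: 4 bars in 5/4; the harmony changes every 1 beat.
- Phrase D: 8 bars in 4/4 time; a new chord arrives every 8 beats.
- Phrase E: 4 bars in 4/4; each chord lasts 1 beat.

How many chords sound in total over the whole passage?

A: 7·4 = 28 beats, 28/0.5 = 56 chords.
B: 18·4 = 72 beats, 72/3 = 24 chords.
C: 4·5 = 20 beats, 20/1 = 20 chords.
D: 8·4 = 32 beats, 32/8 = 4 chords.
E: 4·4 = 16 beats, 16/1 = 16 chords.
Total: 56 + 24 + 20 + 4 + 16 = 120.

120 chords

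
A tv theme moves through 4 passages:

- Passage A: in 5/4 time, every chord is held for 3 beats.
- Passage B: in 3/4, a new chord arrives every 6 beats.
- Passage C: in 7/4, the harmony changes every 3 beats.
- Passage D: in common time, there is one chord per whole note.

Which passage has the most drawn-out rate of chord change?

Passage B

A: 5/3 = 5/3 chords/bar.
B: 3/6 = 0.5 chords/bar.
C: 7/3 = 7/3 chords/bar.
D: 4/4 = 1 chord/bar.
Slowest is B at 0.5 chords/bar.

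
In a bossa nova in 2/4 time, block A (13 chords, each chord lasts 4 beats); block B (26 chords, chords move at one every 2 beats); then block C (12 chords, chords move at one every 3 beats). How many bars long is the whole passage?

A: 13 × 4 = 52 beats = 26 bars.
B: 26 × 2 = 52 beats = 26 bars.
C: 12 × 3 = 36 beats = 18 bars.
Total: 26 + 26 + 18 = 70 bars.

70 bars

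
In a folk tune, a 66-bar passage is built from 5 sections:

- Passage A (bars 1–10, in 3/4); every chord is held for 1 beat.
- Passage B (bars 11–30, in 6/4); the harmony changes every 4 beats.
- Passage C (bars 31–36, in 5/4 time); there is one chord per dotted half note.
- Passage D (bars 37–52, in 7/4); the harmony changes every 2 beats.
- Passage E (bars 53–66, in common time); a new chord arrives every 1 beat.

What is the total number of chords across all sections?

182 chords

A has 30 beats and chords last 1 each, so 30 chords.
B has 120 beats and chords last 4 each, so 30 chords.
C has 30 beats and chords last 3 each, so 10 chords.
D has 112 beats and chords last 2 each, so 56 chords.
E has 56 beats and chords last 1 each, so 56 chords.
Total: 30 + 30 + 10 + 56 + 56 = 182.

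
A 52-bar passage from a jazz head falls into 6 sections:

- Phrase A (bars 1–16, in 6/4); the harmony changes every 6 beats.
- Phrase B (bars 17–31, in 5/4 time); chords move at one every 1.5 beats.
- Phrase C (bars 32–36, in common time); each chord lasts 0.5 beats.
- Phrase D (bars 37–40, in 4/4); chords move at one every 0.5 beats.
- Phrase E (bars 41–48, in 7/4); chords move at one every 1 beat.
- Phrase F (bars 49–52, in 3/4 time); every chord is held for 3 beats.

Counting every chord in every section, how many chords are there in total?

A: 16 bars × 6 beats = 96 beats; 6 beats/chord → 16 chords.
B: 15 bars × 5 beats = 75 beats; 1.5 beats/chord → 50 chords.
C: 5 bars × 4 beats = 20 beats; 0.5 beats/chord → 40 chords.
D: 4 bars × 4 beats = 16 beats; 0.5 beats/chord → 32 chords.
E: 8 bars × 7 beats = 56 beats; 1 beat/chord → 56 chords.
F: 4 bars × 3 beats = 12 beats; 3 beats/chord → 4 chords.
Total: 16 + 50 + 40 + 32 + 56 + 4 = 198.

198 chords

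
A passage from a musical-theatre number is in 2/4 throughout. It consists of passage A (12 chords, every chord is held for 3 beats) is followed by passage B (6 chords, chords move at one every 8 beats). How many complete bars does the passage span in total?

42 bars

A: 12 × 3 = 36 beats = 18 bars.
B: 6 × 8 = 48 beats = 24 bars.
Total: 18 + 24 = 42 bars.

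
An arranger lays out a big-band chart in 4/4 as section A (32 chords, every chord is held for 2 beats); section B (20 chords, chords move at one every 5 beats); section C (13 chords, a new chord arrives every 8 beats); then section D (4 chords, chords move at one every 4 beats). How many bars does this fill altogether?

71 bars

A: 32 × 2 = 64 beats = 16 bars.
B: 20 × 5 = 100 beats = 25 bars.
C: 13 × 8 = 104 beats = 26 bars.
D: 4 × 4 = 16 beats = 4 bars.
Total: 16 + 25 + 26 + 4 = 71 bars.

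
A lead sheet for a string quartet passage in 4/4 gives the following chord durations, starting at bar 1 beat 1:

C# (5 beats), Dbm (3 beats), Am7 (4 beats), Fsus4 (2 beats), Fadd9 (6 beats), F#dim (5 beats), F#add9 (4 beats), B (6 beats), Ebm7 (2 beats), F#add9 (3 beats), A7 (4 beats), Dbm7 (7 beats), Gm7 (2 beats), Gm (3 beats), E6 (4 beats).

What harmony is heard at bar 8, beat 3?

Beat 3 of bar 8 is beat (8−1)×4 + 3 = 31 overall.
Running totals: C# ends at 5, Dbm ends at 8, Am7 ends at 12, Fsus4 ends at 14, Fadd9 ends at 20, F#dim ends at 25, F#add9 ends at 29, B ends at 35.
Beat 31 falls within B.

B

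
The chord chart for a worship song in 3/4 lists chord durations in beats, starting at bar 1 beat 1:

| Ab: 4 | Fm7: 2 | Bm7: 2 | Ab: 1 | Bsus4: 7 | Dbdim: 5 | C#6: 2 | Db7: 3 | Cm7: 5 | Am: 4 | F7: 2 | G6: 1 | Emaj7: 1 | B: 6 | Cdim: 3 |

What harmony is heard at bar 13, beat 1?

F7

Beat 1 of bar 13 is beat (13−1)×3 + 1 = 37 overall.
Running totals: Ab ends at 4, Fm7 ends at 6, Bm7 ends at 8, Ab ends at 9, Bsus4 ends at 16, Dbdim ends at 21, C#6 ends at 23, Db7 ends at 26, Cm7 ends at 31, Am ends at 35, F7 ends at 37.
Beat 37 falls within F7.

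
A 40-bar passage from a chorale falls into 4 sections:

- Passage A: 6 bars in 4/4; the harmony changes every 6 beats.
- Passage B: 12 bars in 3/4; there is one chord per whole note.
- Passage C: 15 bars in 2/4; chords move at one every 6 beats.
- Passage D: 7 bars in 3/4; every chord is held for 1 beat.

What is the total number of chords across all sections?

39 chords

A has 24 beats and chords last 6 each, so 4 chords.
B has 36 beats and chords last 4 each, so 9 chords.
C has 30 beats and chords last 6 each, so 5 chords.
D has 21 beats and chords last 1 each, so 21 chords.
Total: 4 + 9 + 5 + 21 = 39.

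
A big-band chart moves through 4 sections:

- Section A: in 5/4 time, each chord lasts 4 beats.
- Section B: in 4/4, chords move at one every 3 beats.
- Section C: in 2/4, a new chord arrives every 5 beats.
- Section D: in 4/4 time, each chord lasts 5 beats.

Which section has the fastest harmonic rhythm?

A: each chord is 4 beats in 5/4, so 1.25 per bar.
B: each chord is 3 beats in 4/4, so 4/3 per bar.
C: each chord is 5 beats in 2/4, so 0.4 per bar.
D: each chord is 5 beats in 4/4, so 0.8 per bar.
Fastest is B at 4/3 chords/bar.

Section B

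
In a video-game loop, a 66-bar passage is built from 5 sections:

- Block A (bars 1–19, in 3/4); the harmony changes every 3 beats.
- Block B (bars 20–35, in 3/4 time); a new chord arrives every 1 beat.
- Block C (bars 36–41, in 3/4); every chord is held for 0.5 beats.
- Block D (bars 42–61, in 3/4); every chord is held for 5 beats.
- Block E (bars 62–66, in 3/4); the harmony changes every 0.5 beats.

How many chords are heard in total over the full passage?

145 chords

A: 19·3 = 57 beats, 57/3 = 19 chords.
B: 16·3 = 48 beats, 48/1 = 48 chords.
C: 6·3 = 18 beats, 18/0.5 = 36 chords.
D: 20·3 = 60 beats, 60/5 = 12 chords.
E: 5·3 = 15 beats, 15/0.5 = 30 chords.
Total: 19 + 48 + 36 + 12 + 30 = 145.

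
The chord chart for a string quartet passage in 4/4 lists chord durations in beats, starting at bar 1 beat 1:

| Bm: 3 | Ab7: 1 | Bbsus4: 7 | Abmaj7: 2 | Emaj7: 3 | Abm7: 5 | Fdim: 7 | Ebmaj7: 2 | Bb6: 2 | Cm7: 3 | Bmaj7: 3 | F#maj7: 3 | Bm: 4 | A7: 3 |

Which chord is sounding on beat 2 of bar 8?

Ebmaj7

Beat 2 of bar 8 is beat (8−1)×4 + 2 = 30 overall.
Running totals: Bm ends at 3, Ab7 ends at 4, Bbsus4 ends at 11, Abmaj7 ends at 13, Emaj7 ends at 16, Abm7 ends at 21, Fdim ends at 28, Ebmaj7 ends at 30.
Beat 30 falls within Ebmaj7.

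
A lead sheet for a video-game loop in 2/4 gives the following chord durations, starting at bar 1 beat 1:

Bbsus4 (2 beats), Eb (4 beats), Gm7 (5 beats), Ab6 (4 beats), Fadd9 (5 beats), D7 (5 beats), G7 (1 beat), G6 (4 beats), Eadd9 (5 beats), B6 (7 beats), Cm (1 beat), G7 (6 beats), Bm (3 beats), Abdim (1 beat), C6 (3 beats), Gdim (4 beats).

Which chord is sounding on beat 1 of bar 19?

Beat 1 of bar 19 is beat (19−1)×2 + 1 = 37 overall.
Running totals: Bbsus4 ends at 2, Eb ends at 6, Gm7 ends at 11, Ab6 ends at 15, Fadd9 ends at 20, D7 ends at 25, G7 ends at 26, G6 ends at 30, Eadd9 ends at 35, B6 ends at 42.
Beat 37 falls within B6.

B6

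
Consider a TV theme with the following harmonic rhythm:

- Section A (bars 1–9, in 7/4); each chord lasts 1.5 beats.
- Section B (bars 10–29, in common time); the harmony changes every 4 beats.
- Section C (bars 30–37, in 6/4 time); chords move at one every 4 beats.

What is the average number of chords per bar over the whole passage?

A: 9 × 7 = 63 beats ÷ 1.5 = 42 chords.
B: 20 × 4 = 80 beats ÷ 4 = 20 chords.
C: 8 × 6 = 48 beats ÷ 4 = 12 chords.
Overall: 74 chords over 37 bars → 74/37 = 2 chords per bar.

2 chords per bar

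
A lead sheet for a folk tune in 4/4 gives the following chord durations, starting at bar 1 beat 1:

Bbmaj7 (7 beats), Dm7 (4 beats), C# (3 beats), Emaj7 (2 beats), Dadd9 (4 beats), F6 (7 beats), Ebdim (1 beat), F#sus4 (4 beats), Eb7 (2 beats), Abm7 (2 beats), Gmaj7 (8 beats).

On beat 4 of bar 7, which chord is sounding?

Beat 4 of bar 7 is beat (7−1)×4 + 4 = 28 overall.
Running totals: Bbmaj7 ends at 7, Dm7 ends at 11, C# ends at 14, Emaj7 ends at 16, Dadd9 ends at 20, F6 ends at 27, Ebdim ends at 28.
Beat 28 falls within Ebdim.

Ebdim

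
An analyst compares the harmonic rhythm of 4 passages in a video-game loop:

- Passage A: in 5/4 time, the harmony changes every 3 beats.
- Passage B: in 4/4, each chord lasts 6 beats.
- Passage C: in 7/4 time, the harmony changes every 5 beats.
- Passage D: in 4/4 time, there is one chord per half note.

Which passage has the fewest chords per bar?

Passage B

A: 5/3 = 5/3 chords/bar.
B: 4/6 = 2/3 chords/bar.
C: 7/5 = 1.4 chords/bar.
D: 4/2 = 2 chords/bar.
Slowest is B at 2/3 chords/bar.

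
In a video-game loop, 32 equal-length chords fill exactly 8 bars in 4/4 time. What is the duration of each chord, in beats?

1 beat

8 bars × 4 beats/bar = 32 beats total.
32 beats ÷ 32 chords = 1 beats per chord.
(That is a quarter note.)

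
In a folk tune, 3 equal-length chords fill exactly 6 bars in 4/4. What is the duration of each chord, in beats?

6 bars × 4 beats/bar = 24 beats total.
24 beats ÷ 3 chords = 8 beats per chord.

8 beats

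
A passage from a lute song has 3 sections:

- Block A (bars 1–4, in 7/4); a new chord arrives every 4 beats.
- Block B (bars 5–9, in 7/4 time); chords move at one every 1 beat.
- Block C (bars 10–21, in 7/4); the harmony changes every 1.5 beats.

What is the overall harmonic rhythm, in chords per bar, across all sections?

14/3 chords per bar

A: 4 bars of 7 beats is 28 beats; at 4 beats each that's 7 chords.
B: 5 bars of 7 beats is 35 beats; at 1 beat each that's 35 chords.
C: 12 bars of 7 beats is 84 beats; at 1.5 beats each that's 56 chords.
Overall: 98 chords over 21 bars → 98/21 = 14/3 chords per bar.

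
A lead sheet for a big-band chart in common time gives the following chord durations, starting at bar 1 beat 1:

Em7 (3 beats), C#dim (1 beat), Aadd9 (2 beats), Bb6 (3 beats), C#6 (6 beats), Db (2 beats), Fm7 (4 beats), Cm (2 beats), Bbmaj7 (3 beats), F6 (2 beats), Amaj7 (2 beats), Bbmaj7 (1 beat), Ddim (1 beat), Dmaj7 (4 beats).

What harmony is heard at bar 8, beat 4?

Beat 4 of bar 8 is beat (8−1)×4 + 4 = 32 overall.
Running totals: Em7 ends at 3, C#dim ends at 4, Aadd9 ends at 6, Bb6 ends at 9, C#6 ends at 15, Db ends at 17, Fm7 ends at 21, Cm ends at 23, Bbmaj7 ends at 26, F6 ends at 28, Amaj7 ends at 30, Bbmaj7 ends at 31, Ddim ends at 32.
Beat 32 falls within Ddim.

Ddim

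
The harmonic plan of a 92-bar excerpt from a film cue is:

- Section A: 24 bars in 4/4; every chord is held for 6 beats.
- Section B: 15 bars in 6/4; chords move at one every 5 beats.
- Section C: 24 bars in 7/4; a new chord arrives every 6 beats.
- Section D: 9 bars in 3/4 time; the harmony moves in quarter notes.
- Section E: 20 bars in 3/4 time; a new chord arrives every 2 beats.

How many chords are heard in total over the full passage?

119 chords

A: 24·4 = 96 beats, 96/6 = 16 chords.
B: 15·6 = 90 beats, 90/5 = 18 chords.
C: 24·7 = 168 beats, 168/6 = 28 chords.
D: 9·3 = 27 beats, 27/1 = 27 chords.
E: 20·3 = 60 beats, 60/2 = 30 chords.
Total: 16 + 18 + 28 + 27 + 30 = 119.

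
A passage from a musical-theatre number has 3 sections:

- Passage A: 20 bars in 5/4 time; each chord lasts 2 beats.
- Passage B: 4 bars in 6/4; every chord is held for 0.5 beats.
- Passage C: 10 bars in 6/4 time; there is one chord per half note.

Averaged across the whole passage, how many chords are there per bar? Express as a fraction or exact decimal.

A: 20 bars of 5 beats is 100 beats; at 2 beats each that's 50 chords.
B: 4 bars of 6 beats is 24 beats; at 0.5 beats each that's 48 chords.
C: 10 bars of 6 beats is 60 beats; at 2 beats each that's 30 chords.
Overall: 128 chords over 34 bars → 128/34 = 64/17 chords per bar.

64/17 chords per bar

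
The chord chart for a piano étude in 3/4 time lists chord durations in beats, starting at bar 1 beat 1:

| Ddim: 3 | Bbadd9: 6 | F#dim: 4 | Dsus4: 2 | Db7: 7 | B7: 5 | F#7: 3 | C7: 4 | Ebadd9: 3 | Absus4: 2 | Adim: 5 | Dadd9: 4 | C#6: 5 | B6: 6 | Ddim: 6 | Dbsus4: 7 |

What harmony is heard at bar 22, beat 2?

Ddim

Beat 2 of bar 22 is beat (22−1)×3 + 2 = 65 overall.
Running totals: Ddim ends at 3, Bbadd9 ends at 9, F#dim ends at 13, Dsus4 ends at 15, Db7 ends at 22, B7 ends at 27, F#7 ends at 30, C7 ends at 34, Ebadd9 ends at 37, Absus4 ends at 39, Adim ends at 44, Dadd9 ends at 48, C#6 ends at 53, B6 ends at 59, Ddim ends at 65.
Beat 65 falls within Ddim.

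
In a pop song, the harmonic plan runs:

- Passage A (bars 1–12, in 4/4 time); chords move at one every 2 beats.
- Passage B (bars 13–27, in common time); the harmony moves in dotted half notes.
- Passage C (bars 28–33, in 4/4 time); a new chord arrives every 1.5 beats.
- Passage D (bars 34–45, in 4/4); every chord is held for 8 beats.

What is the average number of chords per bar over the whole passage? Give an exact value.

22/15 chords per bar

A: 12 bars of 4 beats is 48 beats; at 2 beats each that's 24 chords.
B: 15 bars of 4 beats is 60 beats; at 3 beats each that's 20 chords.
C: 6 bars of 4 beats is 24 beats; at 1.5 beats each that's 16 chords.
D: 12 bars of 4 beats is 48 beats; at 8 beats each that's 6 chords.
Overall: 66 chords over 45 bars → 66/45 = 22/15 chords per bar.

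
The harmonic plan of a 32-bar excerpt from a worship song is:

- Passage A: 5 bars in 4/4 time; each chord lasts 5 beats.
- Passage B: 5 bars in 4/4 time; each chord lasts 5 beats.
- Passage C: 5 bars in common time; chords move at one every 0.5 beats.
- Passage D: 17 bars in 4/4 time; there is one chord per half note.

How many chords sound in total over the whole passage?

A has 20 beats and chords last 5 each, so 4 chords.
B has 20 beats and chords last 5 each, so 4 chords.
C has 20 beats and chords last 0.5 each, so 40 chords.
D has 68 beats and chords last 2 each, so 34 chords.
Total: 4 + 4 + 40 + 34 = 82.

82 chords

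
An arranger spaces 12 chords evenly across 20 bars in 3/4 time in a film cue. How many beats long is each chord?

20 bars × 3 beats/bar = 60 beats total.
60 beats ÷ 12 chords = 5 beats per chord.

5 beats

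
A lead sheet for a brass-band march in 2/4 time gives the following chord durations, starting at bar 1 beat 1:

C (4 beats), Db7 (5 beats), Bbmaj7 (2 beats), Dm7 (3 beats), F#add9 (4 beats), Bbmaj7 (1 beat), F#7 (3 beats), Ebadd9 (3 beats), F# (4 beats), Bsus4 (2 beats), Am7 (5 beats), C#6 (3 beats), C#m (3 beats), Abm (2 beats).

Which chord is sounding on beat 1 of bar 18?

Beat 1 of bar 18 is beat (18−1)×2 + 1 = 35 overall.
Running totals: C ends at 4, Db7 ends at 9, Bbmaj7 ends at 11, Dm7 ends at 14, F#add9 ends at 18, Bbmaj7 ends at 19, F#7 ends at 22, Ebadd9 ends at 25, F# ends at 29, Bsus4 ends at 31, Am7 ends at 36.
Beat 35 falls within Am7.

Am7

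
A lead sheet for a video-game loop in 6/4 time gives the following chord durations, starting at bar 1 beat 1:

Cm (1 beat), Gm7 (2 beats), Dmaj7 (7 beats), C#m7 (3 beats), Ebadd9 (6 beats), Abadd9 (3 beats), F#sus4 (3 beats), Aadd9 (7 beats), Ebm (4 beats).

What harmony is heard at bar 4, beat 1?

Beat 1 of bar 4 is beat (4−1)×6 + 1 = 19 overall.
Running totals: Cm ends at 1, Gm7 ends at 3, Dmaj7 ends at 10, C#m7 ends at 13, Ebadd9 ends at 19.
Beat 19 falls within Ebadd9.

Ebadd9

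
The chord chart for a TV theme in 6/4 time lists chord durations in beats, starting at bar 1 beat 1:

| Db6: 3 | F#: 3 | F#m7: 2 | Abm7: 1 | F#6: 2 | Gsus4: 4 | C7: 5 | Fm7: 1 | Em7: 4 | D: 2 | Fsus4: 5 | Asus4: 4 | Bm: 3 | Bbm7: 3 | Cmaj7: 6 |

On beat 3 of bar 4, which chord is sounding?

Fm7

Beat 3 of bar 4 is beat (4−1)×6 + 3 = 21 overall.
Running totals: Db6 ends at 3, F# ends at 6, F#m7 ends at 8, Abm7 ends at 9, F#6 ends at 11, Gsus4 ends at 15, C7 ends at 20, Fm7 ends at 21.
Beat 21 falls within Fm7.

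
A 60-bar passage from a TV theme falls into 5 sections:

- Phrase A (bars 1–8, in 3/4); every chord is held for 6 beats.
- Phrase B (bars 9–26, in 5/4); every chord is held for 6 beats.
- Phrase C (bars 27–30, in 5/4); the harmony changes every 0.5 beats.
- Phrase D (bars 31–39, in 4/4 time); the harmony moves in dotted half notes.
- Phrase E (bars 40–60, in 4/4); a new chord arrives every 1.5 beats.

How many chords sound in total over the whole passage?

127 chords

A: 8 bars × 3 beats = 24 beats; 6 beats/chord → 4 chords.
B: 18 bars × 5 beats = 90 beats; 6 beats/chord → 15 chords.
C: 4 bars × 5 beats = 20 beats; 0.5 beats/chord → 40 chords.
D: 9 bars × 4 beats = 36 beats; 3 beats/chord → 12 chords.
E: 21 bars × 4 beats = 84 beats; 1.5 beats/chord → 56 chords.
Total: 4 + 15 + 40 + 12 + 56 = 127.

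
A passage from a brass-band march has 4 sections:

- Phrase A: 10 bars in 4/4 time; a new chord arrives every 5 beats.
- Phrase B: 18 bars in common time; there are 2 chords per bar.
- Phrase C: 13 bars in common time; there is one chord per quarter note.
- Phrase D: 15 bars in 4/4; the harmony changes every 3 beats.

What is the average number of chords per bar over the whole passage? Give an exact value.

A: 10 bars of 4 beats is 40 beats; at 5 beats each that's 8 chords.
B: 18 bars of 4 beats is 72 beats; at 2 beats each that's 36 chords.
C: 13 bars of 4 beats is 52 beats; at 1 beat each that's 52 chords.
D: 15 bars of 4 beats is 60 beats; at 3 beats each that's 20 chords.
Overall: 116 chords over 56 bars → 116/56 = 29/14 chords per bar.

29/14 chords per bar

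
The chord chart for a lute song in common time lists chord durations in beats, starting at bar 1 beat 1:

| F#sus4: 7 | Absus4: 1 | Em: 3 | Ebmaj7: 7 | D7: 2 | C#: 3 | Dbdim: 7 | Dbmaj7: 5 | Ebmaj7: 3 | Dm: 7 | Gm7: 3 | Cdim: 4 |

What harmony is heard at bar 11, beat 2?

Beat 2 of bar 11 is beat (11−1)×4 + 2 = 42 overall.
Running totals: F#sus4 ends at 7, Absus4 ends at 8, Em ends at 11, Ebmaj7 ends at 18, D7 ends at 20, C# ends at 23, Dbdim ends at 30, Dbmaj7 ends at 35, Ebmaj7 ends at 38, Dm ends at 45.
Beat 42 falls within Dm.

Dm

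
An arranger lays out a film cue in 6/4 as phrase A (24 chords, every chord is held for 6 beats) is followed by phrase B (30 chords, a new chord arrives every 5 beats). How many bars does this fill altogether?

49 bars

A: 24 × 6 = 144 beats = 24 bars.
B: 30 × 5 = 150 beats = 25 bars.
Total: 24 + 25 = 49 bars.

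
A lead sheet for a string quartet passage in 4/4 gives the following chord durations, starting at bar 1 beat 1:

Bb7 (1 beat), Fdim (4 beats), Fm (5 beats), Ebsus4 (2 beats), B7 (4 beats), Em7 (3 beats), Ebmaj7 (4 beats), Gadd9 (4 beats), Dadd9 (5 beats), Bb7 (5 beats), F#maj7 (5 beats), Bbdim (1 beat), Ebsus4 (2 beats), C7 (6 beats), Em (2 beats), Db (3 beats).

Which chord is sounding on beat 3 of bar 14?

Beat 3 of bar 14 is beat (14−1)×4 + 3 = 55 overall.
Running totals: Bb7 ends at 1, Fdim ends at 5, Fm ends at 10, Ebsus4 ends at 12, B7 ends at 16, Em7 ends at 19, Ebmaj7 ends at 23, Gadd9 ends at 27, Dadd9 ends at 32, Bb7 ends at 37, F#maj7 ends at 42, Bbdim ends at 43, Ebsus4 ends at 45, C7 ends at 51, Em ends at 53, Db ends at 56.
Beat 55 falls within Db.

Db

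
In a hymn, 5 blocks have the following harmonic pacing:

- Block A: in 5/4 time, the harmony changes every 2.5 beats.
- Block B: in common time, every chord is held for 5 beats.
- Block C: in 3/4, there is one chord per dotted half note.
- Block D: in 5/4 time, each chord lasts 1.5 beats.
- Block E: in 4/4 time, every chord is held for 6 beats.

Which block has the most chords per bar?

Block D

A: 5/2.5 = 2 chords/bar.
B: 4/5 = 0.8 chords/bar.
C: 3/3 = 1 chord/bar.
D: 5/1.5 = 10/3 chords/bar.
E: 4/6 = 2/3 chords/bar.
Fastest is D at 10/3 chords/bar.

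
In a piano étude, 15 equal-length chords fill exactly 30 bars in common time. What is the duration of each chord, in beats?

8 beats

30 bars × 4 beats/bar = 120 beats total.
120 beats ÷ 15 chords = 8 beats per chord.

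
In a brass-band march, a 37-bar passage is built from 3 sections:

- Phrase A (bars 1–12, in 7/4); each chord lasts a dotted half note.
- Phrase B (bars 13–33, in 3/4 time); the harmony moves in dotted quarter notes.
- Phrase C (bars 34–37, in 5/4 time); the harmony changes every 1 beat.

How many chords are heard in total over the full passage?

A: 12 bars × 7 beats = 84 beats; 3 beats/chord → 28 chords.
B: 21 bars × 3 beats = 63 beats; 1.5 beats/chord → 42 chords.
C: 4 bars × 5 beats = 20 beats; 1 beat/chord → 20 chords.
Total: 28 + 42 + 20 = 90.

90 chords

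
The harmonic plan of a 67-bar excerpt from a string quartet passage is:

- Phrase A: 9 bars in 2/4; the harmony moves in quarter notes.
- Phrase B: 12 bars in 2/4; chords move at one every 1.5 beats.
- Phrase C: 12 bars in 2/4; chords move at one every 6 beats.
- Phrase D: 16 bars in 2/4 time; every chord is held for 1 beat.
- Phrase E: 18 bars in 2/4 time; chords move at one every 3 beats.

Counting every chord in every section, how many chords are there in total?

A: 9·2 = 18 beats, 18/1 = 18 chords.
B: 12·2 = 24 beats, 24/1.5 = 16 chords.
C: 12·2 = 24 beats, 24/6 = 4 chords.
D: 16·2 = 32 beats, 32/1 = 32 chords.
E: 18·2 = 36 beats, 36/3 = 12 chords.
Total: 18 + 16 + 4 + 32 + 12 = 82.

82 chords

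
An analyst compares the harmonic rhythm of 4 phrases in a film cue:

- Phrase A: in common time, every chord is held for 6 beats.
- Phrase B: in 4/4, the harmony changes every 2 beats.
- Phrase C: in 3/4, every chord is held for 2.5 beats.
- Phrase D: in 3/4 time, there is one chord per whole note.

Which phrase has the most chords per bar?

A: 4 beats/bar ÷ 6 beats/chord = 2/3 chords/bar.
B: 4 beats/bar ÷ 2 beats/chord = 2 chords/bar.
C: 3 beats/bar ÷ 2.5 beats/chord = 1.2 chords/bar.
D: 3 beats/bar ÷ 4 beats/chord = 0.75 chords/bar.
Fastest is B at 2 chords/bar.

Phrase B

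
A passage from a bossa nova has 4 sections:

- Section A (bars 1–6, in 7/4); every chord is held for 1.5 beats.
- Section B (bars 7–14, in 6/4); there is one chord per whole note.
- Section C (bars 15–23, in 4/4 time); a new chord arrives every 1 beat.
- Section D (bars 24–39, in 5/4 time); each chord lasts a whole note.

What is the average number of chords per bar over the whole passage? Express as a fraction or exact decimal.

A: 6 × 7 = 42 beats ÷ 1.5 = 28 chords.
B: 8 × 6 = 48 beats ÷ 4 = 12 chords.
C: 9 × 4 = 36 beats ÷ 1 = 36 chords.
D: 16 × 5 = 80 beats ÷ 4 = 20 chords.
Overall: 96 chords over 39 bars → 96/39 = 32/13 chords per bar.

32/13 chords per bar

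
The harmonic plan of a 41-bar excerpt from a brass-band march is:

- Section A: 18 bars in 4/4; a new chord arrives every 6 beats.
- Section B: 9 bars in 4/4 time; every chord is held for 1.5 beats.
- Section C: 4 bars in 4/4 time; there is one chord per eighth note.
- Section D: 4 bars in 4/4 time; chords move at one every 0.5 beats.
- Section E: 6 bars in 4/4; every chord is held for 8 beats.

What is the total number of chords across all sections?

103 chords

A: 18·4 = 72 beats, 72/6 = 12 chords.
B: 9·4 = 36 beats, 36/1.5 = 24 chords.
C: 4·4 = 16 beats, 16/0.5 = 32 chords.
D: 4·4 = 16 beats, 16/0.5 = 32 chords.
E: 6·4 = 24 beats, 24/8 = 3 chords.
Total: 12 + 24 + 32 + 32 + 3 = 103.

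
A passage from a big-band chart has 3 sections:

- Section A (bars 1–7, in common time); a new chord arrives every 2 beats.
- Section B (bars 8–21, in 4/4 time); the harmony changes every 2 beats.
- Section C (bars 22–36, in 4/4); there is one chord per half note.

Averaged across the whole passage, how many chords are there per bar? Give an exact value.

A: 7 × 4 = 28 beats ÷ 2 = 14 chords.
B: 14 × 4 = 56 beats ÷ 2 = 28 chords.
C: 15 × 4 = 60 beats ÷ 2 = 30 chords.
Overall: 72 chords over 36 bars → 72/36 = 2 chords per bar.

2 chords per bar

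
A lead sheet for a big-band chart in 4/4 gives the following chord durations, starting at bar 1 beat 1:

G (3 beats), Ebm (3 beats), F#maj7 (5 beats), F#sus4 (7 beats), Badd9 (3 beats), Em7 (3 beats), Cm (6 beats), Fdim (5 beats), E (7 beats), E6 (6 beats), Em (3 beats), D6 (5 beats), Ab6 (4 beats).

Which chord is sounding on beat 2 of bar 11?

Beat 2 of bar 11 is beat (11−1)×4 + 2 = 42 overall.
Running totals: G ends at 3, Ebm ends at 6, F#maj7 ends at 11, F#sus4 ends at 18, Badd9 ends at 21, Em7 ends at 24, Cm ends at 30, Fdim ends at 35, E ends at 42.
Beat 42 falls within E.

E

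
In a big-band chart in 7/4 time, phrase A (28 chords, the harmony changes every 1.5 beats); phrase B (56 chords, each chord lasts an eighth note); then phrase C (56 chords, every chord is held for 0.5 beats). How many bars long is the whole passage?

14 bars

A: 28 × 1.5 = 42 beats = 6 bars.
B: 56 × 0.5 = 28 beats = 4 bars.
C: 56 × 0.5 = 28 beats = 4 bars.
Total: 6 + 4 + 4 = 14 bars.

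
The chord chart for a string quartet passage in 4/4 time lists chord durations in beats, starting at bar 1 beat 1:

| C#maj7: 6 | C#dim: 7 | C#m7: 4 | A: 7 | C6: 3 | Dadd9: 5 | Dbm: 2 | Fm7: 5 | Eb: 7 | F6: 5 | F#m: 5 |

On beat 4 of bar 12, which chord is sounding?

F6

Beat 4 of bar 12 is beat (12−1)×4 + 4 = 48 overall.
Running totals: C#maj7 ends at 6, C#dim ends at 13, C#m7 ends at 17, A ends at 24, C6 ends at 27, Dadd9 ends at 32, Dbm ends at 34, Fm7 ends at 39, Eb ends at 46, F6 ends at 51.
Beat 48 falls within F6.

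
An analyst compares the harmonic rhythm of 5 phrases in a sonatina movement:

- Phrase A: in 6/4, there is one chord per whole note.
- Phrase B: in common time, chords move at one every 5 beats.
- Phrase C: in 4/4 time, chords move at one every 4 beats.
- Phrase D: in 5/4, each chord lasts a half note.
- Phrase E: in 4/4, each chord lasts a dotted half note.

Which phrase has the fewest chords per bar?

A: each chord is 4 beats in 6/4, so 1.5 per bar.
B: each chord is 5 beats in 4/4, so 0.8 per bar.
C: each chord is 4 beats in 4/4, so 1 per bar.
D: each chord is 2 beats in 5/4, so 2.5 per bar.
E: each chord is 3 beats in 4/4, so 4/3 per bar.
Slowest is B at 0.8 chords/bar.

Phrase B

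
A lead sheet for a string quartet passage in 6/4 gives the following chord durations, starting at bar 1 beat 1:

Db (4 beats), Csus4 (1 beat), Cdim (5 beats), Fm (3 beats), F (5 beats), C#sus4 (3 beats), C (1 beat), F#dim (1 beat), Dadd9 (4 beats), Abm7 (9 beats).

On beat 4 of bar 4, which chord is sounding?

C

Beat 4 of bar 4 is beat (4−1)×6 + 4 = 22 overall.
Running totals: Db ends at 4, Csus4 ends at 5, Cdim ends at 10, Fm ends at 13, F ends at 18, C#sus4 ends at 21, C ends at 22.
Beat 22 falls within C.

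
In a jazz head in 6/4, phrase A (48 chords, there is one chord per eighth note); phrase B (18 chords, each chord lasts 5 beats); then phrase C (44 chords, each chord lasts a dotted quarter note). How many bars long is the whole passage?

30 bars

A: 48 × 0.5 = 24 beats = 4 bars.
B: 18 × 5 = 90 beats = 15 bars.
C: 44 × 1.5 = 66 beats = 11 bars.
Total: 4 + 15 + 11 = 30 bars.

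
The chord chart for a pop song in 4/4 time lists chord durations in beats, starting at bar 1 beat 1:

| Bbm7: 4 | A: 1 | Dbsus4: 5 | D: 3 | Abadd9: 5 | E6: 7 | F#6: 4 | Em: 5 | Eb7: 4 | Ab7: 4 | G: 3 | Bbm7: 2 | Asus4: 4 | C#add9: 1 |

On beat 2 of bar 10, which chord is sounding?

Eb7

Beat 2 of bar 10 is beat (10−1)×4 + 2 = 38 overall.
Running totals: Bbm7 ends at 4, A ends at 5, Dbsus4 ends at 10, D ends at 13, Abadd9 ends at 18, E6 ends at 25, F#6 ends at 29, Em ends at 34, Eb7 ends at 38.
Beat 38 falls within Eb7.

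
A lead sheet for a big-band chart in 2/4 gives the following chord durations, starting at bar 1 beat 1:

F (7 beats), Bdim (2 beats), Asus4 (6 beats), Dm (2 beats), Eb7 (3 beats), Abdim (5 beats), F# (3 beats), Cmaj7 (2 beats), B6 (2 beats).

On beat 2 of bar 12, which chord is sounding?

Abdim

Beat 2 of bar 12 is beat (12−1)×2 + 2 = 24 overall.
Running totals: F ends at 7, Bdim ends at 9, Asus4 ends at 15, Dm ends at 17, Eb7 ends at 20, Abdim ends at 25.
Beat 24 falls within Abdim.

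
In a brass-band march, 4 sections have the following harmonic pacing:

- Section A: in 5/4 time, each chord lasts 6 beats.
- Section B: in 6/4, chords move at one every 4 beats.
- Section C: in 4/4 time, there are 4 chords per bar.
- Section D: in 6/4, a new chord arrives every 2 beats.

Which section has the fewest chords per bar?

A: each chord is 6 beats in 5/4, so 5/6 per bar.
B: each chord is 4 beats in 6/4, so 1.5 per bar.
C: each chord is 1 beat in 4/4, so 4 per bar.
D: each chord is 2 beats in 6/4, so 3 per bar.
Slowest is A at 5/6 chords/bar.

Section A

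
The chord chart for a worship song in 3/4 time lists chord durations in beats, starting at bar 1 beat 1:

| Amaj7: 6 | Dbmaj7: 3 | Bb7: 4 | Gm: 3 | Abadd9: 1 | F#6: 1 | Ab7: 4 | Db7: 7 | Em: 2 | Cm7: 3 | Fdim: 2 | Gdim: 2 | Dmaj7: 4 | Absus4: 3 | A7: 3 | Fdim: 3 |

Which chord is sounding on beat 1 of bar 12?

Cm7

Beat 1 of bar 12 is beat (12−1)×3 + 1 = 34 overall.
Running totals: Amaj7 ends at 6, Dbmaj7 ends at 9, Bb7 ends at 13, Gm ends at 16, Abadd9 ends at 17, F#6 ends at 18, Ab7 ends at 22, Db7 ends at 29, Em ends at 31, Cm7 ends at 34.
Beat 34 falls within Cm7.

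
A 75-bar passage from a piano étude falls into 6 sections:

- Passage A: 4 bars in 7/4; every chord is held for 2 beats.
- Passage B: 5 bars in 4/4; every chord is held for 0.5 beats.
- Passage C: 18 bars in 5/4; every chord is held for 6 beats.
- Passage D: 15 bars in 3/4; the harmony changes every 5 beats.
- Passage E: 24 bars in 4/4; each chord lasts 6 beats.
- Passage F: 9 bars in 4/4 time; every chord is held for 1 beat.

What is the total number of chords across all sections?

130 chords

A: 4·7 = 28 beats, 28/2 = 14 chords.
B: 5·4 = 20 beats, 20/0.5 = 40 chords.
C: 18·5 = 90 beats, 90/6 = 15 chords.
D: 15·3 = 45 beats, 45/5 = 9 chords.
E: 24·4 = 96 beats, 96/6 = 16 chords.
F: 9·4 = 36 beats, 36/1 = 36 chords.
Total: 14 + 40 + 15 + 9 + 16 + 36 = 130.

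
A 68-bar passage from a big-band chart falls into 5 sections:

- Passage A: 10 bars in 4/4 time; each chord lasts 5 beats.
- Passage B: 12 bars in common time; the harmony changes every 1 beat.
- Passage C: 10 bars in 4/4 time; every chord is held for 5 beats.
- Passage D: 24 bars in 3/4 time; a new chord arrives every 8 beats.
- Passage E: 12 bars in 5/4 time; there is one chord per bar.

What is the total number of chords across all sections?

85 chords

A: 10·4 = 40 beats, 40/5 = 8 chords.
B: 12·4 = 48 beats, 48/1 = 48 chords.
C: 10·4 = 40 beats, 40/5 = 8 chords.
D: 24·3 = 72 beats, 72/8 = 9 chords.
E: 12·5 = 60 beats, 60/5 = 12 chords.
Total: 8 + 48 + 8 + 9 + 12 = 85.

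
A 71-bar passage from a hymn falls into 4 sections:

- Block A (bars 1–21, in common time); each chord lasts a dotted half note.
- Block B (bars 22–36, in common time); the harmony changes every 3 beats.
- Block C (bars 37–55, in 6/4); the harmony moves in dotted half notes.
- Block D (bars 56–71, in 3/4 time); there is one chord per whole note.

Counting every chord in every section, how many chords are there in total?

A: 21 bars × 4 beats = 84 beats; 3 beats/chord → 28 chords.
B: 15 bars × 4 beats = 60 beats; 3 beats/chord → 20 chords.
C: 19 bars × 6 beats = 114 beats; 3 beats/chord → 38 chords.
D: 16 bars × 3 beats = 48 beats; 4 beats/chord → 12 chords.
Total: 28 + 20 + 38 + 12 = 98.

98 chords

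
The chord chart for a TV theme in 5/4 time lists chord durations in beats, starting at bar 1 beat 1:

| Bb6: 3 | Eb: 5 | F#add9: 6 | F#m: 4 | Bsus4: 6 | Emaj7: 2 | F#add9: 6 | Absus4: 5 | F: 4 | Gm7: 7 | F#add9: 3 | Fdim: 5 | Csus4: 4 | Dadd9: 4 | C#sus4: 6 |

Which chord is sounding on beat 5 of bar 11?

Beat 5 of bar 11 is beat (11−1)×5 + 5 = 55 overall.
Running totals: Bb6 ends at 3, Eb ends at 8, F#add9 ends at 14, F#m ends at 18, Bsus4 ends at 24, Emaj7 ends at 26, F#add9 ends at 32, Absus4 ends at 37, F ends at 41, Gm7 ends at 48, F#add9 ends at 51, Fdim ends at 56.
Beat 55 falls within Fdim.

Fdim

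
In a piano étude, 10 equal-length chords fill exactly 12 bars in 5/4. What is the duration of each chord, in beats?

12 bars × 5 beats/bar = 60 beats total.
60 beats ÷ 10 chords = 6 beats per chord.

6 beats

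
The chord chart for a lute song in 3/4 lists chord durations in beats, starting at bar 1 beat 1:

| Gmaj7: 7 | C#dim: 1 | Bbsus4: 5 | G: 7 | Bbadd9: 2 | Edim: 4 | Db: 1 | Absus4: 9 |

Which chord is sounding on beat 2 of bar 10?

Absus4

Beat 2 of bar 10 is beat (10−1)×3 + 2 = 29 overall.
Running totals: Gmaj7 ends at 7, C#dim ends at 8, Bbsus4 ends at 13, G ends at 20, Bbadd9 ends at 22, Edim ends at 26, Db ends at 27, Absus4 ends at 36.
Beat 29 falls within Absus4.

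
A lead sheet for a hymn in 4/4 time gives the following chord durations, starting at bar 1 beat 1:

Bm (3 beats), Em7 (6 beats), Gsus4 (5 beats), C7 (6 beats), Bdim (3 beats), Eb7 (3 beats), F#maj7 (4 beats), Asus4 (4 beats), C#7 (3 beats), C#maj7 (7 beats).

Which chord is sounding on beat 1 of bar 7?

Beat 1 of bar 7 is beat (7−1)×4 + 1 = 25 overall.
Running totals: Bm ends at 3, Em7 ends at 9, Gsus4 ends at 14, C7 ends at 20, Bdim ends at 23, Eb7 ends at 26.
Beat 25 falls within Eb7.

Eb7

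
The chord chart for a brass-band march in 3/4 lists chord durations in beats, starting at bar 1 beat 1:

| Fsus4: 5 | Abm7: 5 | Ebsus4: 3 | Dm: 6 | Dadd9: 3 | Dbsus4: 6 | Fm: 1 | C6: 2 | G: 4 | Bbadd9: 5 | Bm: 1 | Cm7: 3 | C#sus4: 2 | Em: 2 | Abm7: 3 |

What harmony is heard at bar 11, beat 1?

Beat 1 of bar 11 is beat (11−1)×3 + 1 = 31 overall.
Running totals: Fsus4 ends at 5, Abm7 ends at 10, Ebsus4 ends at 13, Dm ends at 19, Dadd9 ends at 22, Dbsus4 ends at 28, Fm ends at 29, C6 ends at 31.
Beat 31 falls within C6.

C6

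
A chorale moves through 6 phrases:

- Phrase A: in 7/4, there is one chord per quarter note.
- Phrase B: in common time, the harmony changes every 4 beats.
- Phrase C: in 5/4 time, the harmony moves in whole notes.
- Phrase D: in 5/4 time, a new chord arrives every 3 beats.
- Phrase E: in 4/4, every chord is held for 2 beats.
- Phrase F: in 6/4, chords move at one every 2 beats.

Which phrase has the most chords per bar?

A: 7/1 = 7 chords/bar.
B: 4/4 = 1 chord/bar.
C: 5/4 = 1.25 chords/bar.
D: 5/3 = 5/3 chords/bar.
E: 4/2 = 2 chords/bar.
F: 6/2 = 3 chords/bar.
Fastest is A at 7 chords/bar.

Phrase A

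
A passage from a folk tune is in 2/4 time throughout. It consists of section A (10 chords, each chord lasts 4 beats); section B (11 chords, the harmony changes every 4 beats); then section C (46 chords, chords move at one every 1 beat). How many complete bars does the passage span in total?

65 bars

A: 10 × 4 = 40 beats = 20 bars.
B: 11 × 4 = 44 beats = 22 bars.
C: 46 × 1 = 46 beats = 23 bars.
Total: 20 + 22 + 23 = 65 bars.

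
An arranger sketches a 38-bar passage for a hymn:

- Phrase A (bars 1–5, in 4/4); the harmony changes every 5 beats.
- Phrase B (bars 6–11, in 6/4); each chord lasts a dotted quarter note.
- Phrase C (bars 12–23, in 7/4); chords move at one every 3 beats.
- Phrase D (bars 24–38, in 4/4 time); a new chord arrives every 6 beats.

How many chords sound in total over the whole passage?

A: 5 bars × 4 beats = 20 beats; 5 beats/chord → 4 chords.
B: 6 bars × 6 beats = 36 beats; 1.5 beats/chord → 24 chords.
C: 12 bars × 7 beats = 84 beats; 3 beats/chord → 28 chords.
D: 15 bars × 4 beats = 60 beats; 6 beats/chord → 10 chords.
Total: 4 + 24 + 28 + 10 = 66.

66 chords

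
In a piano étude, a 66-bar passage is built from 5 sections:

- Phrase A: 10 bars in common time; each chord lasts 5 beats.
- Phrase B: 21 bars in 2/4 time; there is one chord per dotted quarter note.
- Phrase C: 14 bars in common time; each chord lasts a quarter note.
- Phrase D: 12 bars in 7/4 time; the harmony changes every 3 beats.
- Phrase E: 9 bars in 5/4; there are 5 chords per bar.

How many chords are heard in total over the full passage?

165 chords

A: 10·4 = 40 beats, 40/5 = 8 chords.
B: 21·2 = 42 beats, 42/1.5 = 28 chords.
C: 14·4 = 56 beats, 56/1 = 56 chords.
D: 12·7 = 84 beats, 84/3 = 28 chords.
E: 9·5 = 45 beats, 45/1 = 45 chords.
Total: 8 + 28 + 56 + 28 + 45 = 165.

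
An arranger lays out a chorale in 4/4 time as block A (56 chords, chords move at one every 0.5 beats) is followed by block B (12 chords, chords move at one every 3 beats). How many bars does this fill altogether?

A: 56 × 0.5 = 28 beats = 7 bars.
B: 12 × 3 = 36 beats = 9 bars.
Total: 7 + 9 = 16 bars.

16 bars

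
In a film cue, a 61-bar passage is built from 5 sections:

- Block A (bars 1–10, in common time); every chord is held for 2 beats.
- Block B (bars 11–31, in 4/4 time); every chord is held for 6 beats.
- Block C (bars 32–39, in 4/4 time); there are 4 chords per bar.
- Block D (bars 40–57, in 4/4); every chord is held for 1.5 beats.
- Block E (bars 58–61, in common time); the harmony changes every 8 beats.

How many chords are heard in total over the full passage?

A: 10 bars × 4 beats = 40 beats; 2 beats/chord → 20 chords.
B: 21 bars × 4 beats = 84 beats; 6 beats/chord → 14 chords.
C: 8 bars × 4 beats = 32 beats; 1 beat/chord → 32 chords.
D: 18 bars × 4 beats = 72 beats; 1.5 beats/chord → 48 chords.
E: 4 bars × 4 beats = 16 beats; 8 beats/chord → 2 chords.
Total: 20 + 14 + 32 + 48 + 2 = 116.

116 chords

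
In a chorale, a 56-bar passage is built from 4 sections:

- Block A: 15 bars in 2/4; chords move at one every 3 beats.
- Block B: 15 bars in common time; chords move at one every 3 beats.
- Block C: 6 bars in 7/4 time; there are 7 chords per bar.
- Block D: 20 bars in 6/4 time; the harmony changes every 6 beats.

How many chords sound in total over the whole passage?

92 chords

A: 15·2 = 30 beats, 30/3 = 10 chords.
B: 15·4 = 60 beats, 60/3 = 20 chords.
C: 6·7 = 42 beats, 42/1 = 42 chords.
D: 20·6 = 120 beats, 120/6 = 20 chords.
Total: 10 + 20 + 42 + 20 = 92.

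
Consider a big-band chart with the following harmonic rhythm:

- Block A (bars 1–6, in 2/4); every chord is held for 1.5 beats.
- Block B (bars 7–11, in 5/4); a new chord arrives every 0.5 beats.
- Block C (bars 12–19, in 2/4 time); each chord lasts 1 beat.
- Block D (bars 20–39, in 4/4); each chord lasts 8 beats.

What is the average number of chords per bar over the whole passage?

28/13 chords per bar

A: 6 × 2 = 12 beats ÷ 1.5 = 8 chords.
B: 5 × 5 = 25 beats ÷ 0.5 = 50 chords.
C: 8 × 2 = 16 beats ÷ 1 = 16 chords.
D: 20 × 4 = 80 beats ÷ 8 = 10 chords.
Overall: 84 chords over 39 bars → 84/39 = 28/13 chords per bar.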